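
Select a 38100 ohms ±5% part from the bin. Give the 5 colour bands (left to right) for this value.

38100 Ω = 381 × 10^2.
3 → orange
8 → grey
1 → brown
Multiplier 10^2 → red.
±5% tolerance → gold.

orange, grey, brown, red, gold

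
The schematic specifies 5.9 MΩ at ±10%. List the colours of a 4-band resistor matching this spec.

green, white, green, silver

5900000 Ω = 59 × 10^5.
5 → green
9 → white
Multiplier 10^5 → green.
±10% tolerance → silver.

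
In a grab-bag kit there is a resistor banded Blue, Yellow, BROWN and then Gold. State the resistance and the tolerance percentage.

Blue → 6 (first significant figure)
Yellow → 4 (second significant figure)
Brown → ×10 multiplier
Gold → ±5% tolerance
64 × 10 = 640 Ω

640 Ω ±5%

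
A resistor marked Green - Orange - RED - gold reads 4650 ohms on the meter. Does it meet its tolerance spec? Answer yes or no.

Green → 5 (first significant figure)
Orange → 3 (second significant figure)
Red → ×10^2 multiplier
Gold → ±5% tolerance
53 × 100 = 5300 Ω
Allowed range: 5035 Ω to 5565 Ω.
4650 ohms lies outside that range.

no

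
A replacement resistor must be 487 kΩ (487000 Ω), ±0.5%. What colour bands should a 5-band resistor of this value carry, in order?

yellow, grey, violet, orange, green

487000 Ω = 487 × 10^3.
4 → yellow
8 → grey
7 → violet
Multiplier 10^3 → orange.
±0.5% tolerance → green.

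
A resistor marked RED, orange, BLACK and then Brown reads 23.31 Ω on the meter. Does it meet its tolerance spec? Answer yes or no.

no

Red → 2 (first significant figure)
Orange → 3 (second significant figure)
Black → ×1 multiplier
Brown → ±1% tolerance
23 × 1 = 23 Ω
Allowed range: 22.77 Ω to 23.23 Ω.
23.31 Ω lies outside that range.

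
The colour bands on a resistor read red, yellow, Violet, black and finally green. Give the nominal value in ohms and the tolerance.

247 Ω ±0.5%

Red → 2 (first significant figure)
Yellow → 4 (second significant figure)
Violet → 7 (third significant figure)
Black → ×1 multiplier
Green → ±0.5% tolerance
247 × 1 = 247 Ω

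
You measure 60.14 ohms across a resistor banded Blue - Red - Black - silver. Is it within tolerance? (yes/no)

yes

Blue → 6 (first significant figure)
Red → 2 (second significant figure)
Black → ×1 multiplier
Silver → ±10% tolerance
62 × 1 = 62 Ω
Allowed range: 55.8 Ω to 68.2 Ω.
60.14 ohms lies inside that range.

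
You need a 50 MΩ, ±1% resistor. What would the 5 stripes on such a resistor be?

50000000 Ω = 500 × 10^5.
5 → green
0 → black
0 → black
Multiplier 10^5 → green.
±1% tolerance → brown.

green, black, black, green, brown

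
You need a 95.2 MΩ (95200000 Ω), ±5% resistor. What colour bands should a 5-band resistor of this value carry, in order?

95200000 Ω = 952 × 10^5.
9 → white
5 → green
2 → red
Multiplier 10^5 → green.
±5% tolerance → gold.

white, green, red, green, gold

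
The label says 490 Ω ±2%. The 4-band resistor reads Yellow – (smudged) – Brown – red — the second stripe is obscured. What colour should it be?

490 Ω = 49 × 10^1.
The second band gives digit 9 of the significand, and 9 is white.

white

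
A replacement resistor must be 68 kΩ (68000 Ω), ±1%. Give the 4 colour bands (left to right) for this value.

68000 Ω = 68 × 10^3.
6 → blue
8 → grey
Multiplier 10^3 → orange.
±1% tolerance → brown.

blue, grey, orange, brown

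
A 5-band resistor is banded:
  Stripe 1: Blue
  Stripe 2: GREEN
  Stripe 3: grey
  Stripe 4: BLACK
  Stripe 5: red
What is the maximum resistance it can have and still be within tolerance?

671.16 Ω

Blue → 6 (first significant figure)
Green → 5 (second significant figure)
Grey → 8 (third significant figure)
Black → ×1 multiplier
Red → ±2% tolerance
658 × 1 = 658 Ω
Maximum = 658 × (1 + 2/100) = 671.16 Ω.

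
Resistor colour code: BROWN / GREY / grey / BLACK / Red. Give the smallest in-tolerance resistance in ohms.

184.24 Ω

Brown → 1 (first significant figure)
Grey → 8 (second significant figure)
Grey → 8 (third significant figure)
Black → ×1 multiplier
Red → ±2% tolerance
188 × 1 = 188 Ω
Smallest = 188 × (1 − 2/100) = 184.24 Ω.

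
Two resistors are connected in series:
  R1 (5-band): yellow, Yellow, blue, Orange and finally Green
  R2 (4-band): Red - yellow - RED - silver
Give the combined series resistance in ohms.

R1: yellow, yellow, blue → 446; orange ×10^3 → 446000 Ω.
R2: red, yellow → 24; red ×10^2 → 2400 Ω.
Series: 446000 + 2400 = 448400 Ω.

448400 Ω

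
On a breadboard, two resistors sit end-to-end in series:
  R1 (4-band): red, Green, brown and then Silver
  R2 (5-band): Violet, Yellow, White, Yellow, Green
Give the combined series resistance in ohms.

R1: red, green → 25; brown ×10 → 250 Ω.
R2: violet, yellow, white → 749; yellow ×10^4 → 7490000 Ω.
Series: 250 + 7490000 = 7490250 Ω.

7490250 Ω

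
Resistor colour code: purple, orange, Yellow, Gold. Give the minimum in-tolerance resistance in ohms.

693500 Ω

Violet → 7 (first significant figure)
Orange → 3 (second significant figure)
Yellow → ×10^4 multiplier
Gold → ±5% tolerance
73 × 10000 = 730000 Ω
Minimum = 730000 × (1 − 5/100) = 693500 Ω.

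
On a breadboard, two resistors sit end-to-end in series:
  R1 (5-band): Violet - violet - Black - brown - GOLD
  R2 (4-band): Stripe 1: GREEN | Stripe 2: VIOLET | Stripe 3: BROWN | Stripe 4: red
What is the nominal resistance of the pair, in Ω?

8270 Ω

R1: violet, violet, black → 770; brown ×10 → 7700 Ω.
R2: green, violet → 57; brown ×10 → 570 Ω.
Series: 7700 + 570 = 8270 Ω.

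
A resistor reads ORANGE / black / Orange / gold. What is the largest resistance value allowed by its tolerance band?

31500 Ω

Orange → 3 (first significant figure)
Black → 0 (second significant figure)
Orange → ×10^3 multiplier
Gold → ±5% tolerance
30 × 1000 = 30000 Ω
Largest = 30000 × (1 + 5/100) = 31500 Ω.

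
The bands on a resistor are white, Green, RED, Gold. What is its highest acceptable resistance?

9975 Ω

White → 9 (first significant figure)
Green → 5 (second significant figure)
Red → ×10^2 multiplier
Gold → ±5% tolerance
95 × 100 = 9500 Ω
Highest = 9500 × (1 + 5/100) = 9975 Ω.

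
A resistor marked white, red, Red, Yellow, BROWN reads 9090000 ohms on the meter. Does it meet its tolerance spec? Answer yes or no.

White → 9 (first significant figure)
Red → 2 (second significant figure)
Red → 2 (third significant figure)
Yellow → ×10^4 multiplier
Brown → ±1% tolerance
922 × 10000 = 9220000 Ω
Allowed range: 9127800 Ω to 9312200 Ω.
9090000 ohms lies outside that range.

no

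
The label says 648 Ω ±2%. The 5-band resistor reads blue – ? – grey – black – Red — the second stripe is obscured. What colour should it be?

648 Ω = 648 × 10^0.
The second band gives digit 4 of the significand, and 4 is yellow.

yellow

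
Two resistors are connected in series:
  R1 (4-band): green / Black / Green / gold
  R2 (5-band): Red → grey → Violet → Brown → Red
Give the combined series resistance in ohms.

5002870 Ω

R1: green, black → 50; green ×10^5 → 5000000 Ω.
R2: red, grey, violet → 287; brown ×10 → 2870 Ω.
Series: 5000000 + 2870 = 5002870 Ω.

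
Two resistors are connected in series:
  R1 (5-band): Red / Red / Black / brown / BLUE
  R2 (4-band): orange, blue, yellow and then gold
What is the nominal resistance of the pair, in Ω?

R1: red, red, black → 220; brown ×10 → 2200 Ω.
R2: orange, blue → 36; yellow ×10^4 → 360000 Ω.
Series: 2200 + 360000 = 362200 Ω.

362200 Ω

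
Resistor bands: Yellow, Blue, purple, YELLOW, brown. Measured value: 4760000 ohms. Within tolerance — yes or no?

no

Yellow → 4 (first significant figure)
Blue → 6 (second significant figure)
Violet → 7 (third significant figure)
Yellow → ×10^4 multiplier
Brown → ±1% tolerance
467 × 10000 = 4670000 Ω
Allowed range: 4623300 Ω to 4716700 Ω.
4760000 ohms lies outside that range.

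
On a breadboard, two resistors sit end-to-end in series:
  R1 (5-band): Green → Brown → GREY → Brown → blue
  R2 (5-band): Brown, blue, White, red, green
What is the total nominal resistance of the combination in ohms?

22080 Ω

R1: green, brown, grey → 518; brown ×10 → 5180 Ω.
R2: brown, blue, white → 169; red ×10^2 → 16900 Ω.
Series: 5180 + 16900 = 22080 Ω.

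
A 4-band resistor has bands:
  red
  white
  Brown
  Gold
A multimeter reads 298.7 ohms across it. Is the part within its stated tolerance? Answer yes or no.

yes

Red → 2 (first significant figure)
White → 9 (second significant figure)
Brown → ×10 multiplier
Gold → ±5% tolerance
29 × 10 = 290 Ω
Allowed range: 275.5 Ω to 304.5 Ω.
298.7 ohms lies inside that range.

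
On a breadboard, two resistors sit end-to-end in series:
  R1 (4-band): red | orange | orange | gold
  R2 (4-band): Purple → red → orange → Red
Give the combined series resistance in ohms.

95000 Ω

R1: red, orange → 23; orange ×10^3 → 23000 Ω.
R2: violet, red → 72; orange ×10^3 → 72000 Ω.
Series: 23000 + 72000 = 95000 Ω.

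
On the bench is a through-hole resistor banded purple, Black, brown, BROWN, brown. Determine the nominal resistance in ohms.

Violet → 7 (first significant figure)
Black → 0 (second significant figure)
Brown → 1 (third significant figure)
Brown → ×10 multiplier
701 × 10 = 7010 Ω

7010 Ω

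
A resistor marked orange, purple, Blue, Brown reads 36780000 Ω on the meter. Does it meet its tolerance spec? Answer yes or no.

yes

Orange → 3 (first significant figure)
Violet → 7 (second significant figure)
Blue → ×10^6 multiplier
Brown → ±1% tolerance
37 × 1000000 = 37000000 Ω
Allowed range: 36630000 Ω to 37370000 Ω.
36780000 Ω lies inside that range.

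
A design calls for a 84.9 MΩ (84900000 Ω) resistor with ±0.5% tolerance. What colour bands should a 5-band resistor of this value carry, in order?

84900000 Ω = 849 × 10^5.
8 → grey
4 → yellow
9 → white
Multiplier 10^5 → green.
±0.5% tolerance → green.

grey, yellow, white, green, green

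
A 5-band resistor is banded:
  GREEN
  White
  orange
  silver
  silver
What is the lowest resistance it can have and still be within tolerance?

5.337 Ω

Green → 5 (first significant figure)
White → 9 (second significant figure)
Orange → 3 (third significant figure)
Silver → ×0.01 multiplier
Silver → ±10% tolerance
593 × 0.01 = 5.93 Ω
Lowest = 5.93 × (1 − 10/100) = 5.337 Ω.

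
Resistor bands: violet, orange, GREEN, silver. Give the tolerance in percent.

The last band, silver, is the tolerance band.
Silver corresponds to ±10%.

±10%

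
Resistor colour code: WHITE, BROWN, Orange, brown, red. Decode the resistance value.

9130 Ω

White → 9 (first significant figure)
Brown → 1 (second significant figure)
Orange → 3 (third significant figure)
Brown → ×10 multiplier
913 × 10 = 9130 Ω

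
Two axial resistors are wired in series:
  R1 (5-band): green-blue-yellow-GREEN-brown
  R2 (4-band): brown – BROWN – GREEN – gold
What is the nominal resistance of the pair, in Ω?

57500000 Ω

R1: green, blue, yellow → 564; green ×10^5 → 56400000 Ω.
R2: brown, brown → 11; green ×10^5 → 1100000 Ω.
Series: 56400000 + 1100000 = 57500000 Ω.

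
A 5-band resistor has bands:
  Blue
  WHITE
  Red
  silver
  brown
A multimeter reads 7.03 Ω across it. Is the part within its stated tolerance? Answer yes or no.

Blue → 6 (first significant figure)
White → 9 (second significant figure)
Red → 2 (third significant figure)
Silver → ×0.01 multiplier
Brown → ±1% tolerance
692 × 0.01 = 6.92 Ω
Allowed range: 6.8508 Ω to 6.9892 Ω.
7.03 Ω lies outside that range.

no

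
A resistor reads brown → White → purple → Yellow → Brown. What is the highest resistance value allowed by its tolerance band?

Brown → 1 (first significant figure)
White → 9 (second significant figure)
Violet → 7 (third significant figure)
Yellow → ×10^4 multiplier
Brown → ±1% tolerance
197 × 10000 = 1970000 Ω
Highest = 1970000 × (1 + 1/100) = 1989700 Ω.

1989700 Ω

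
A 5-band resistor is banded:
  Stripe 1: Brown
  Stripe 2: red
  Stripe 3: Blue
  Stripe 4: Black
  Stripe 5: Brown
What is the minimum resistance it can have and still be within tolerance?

Brown → 1 (first significant figure)
Red → 2 (second significant figure)
Blue → 6 (third significant figure)
Black → ×1 multiplier
Brown → ±1% tolerance
126 × 1 = 126 Ω
Minimum = 126 × (1 − 1/100) = 124.74 Ω.

124.74 Ω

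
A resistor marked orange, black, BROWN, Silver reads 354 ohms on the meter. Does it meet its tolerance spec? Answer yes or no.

no

Orange → 3 (first significant figure)
Black → 0 (second significant figure)
Brown → ×10 multiplier
Silver → ±10% tolerance
30 × 10 = 300 Ω
Allowed range: 270 Ω to 330 Ω.
354 ohms lies outside that range.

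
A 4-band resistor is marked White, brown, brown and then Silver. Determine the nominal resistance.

White → 9 (first significant figure)
Brown → 1 (second significant figure)
Brown → ×10 multiplier
91 × 10 = 910 Ω

910 Ω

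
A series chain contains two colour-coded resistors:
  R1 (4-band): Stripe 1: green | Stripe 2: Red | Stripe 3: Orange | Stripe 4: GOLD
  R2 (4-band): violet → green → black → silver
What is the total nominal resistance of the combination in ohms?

R1: green, red → 52; orange ×10^3 → 52000 Ω.
R2: violet, green → 75; black ×1 → 75 Ω.
Series: 52000 + 75 = 52075 Ω.

52075 Ω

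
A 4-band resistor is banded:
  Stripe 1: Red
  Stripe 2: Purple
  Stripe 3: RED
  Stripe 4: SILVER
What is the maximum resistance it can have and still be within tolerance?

Red → 2 (first significant figure)
Violet → 7 (second significant figure)
Red → ×10^2 multiplier
Silver → ±10% tolerance
27 × 100 = 2700 Ω
Maximum = 2700 × (1 + 10/100) = 2970 Ω.

2970 Ω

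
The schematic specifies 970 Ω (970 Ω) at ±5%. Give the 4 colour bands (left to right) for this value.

970 Ω = 97 × 10^1.
9 → white
7 → violet
Multiplier 10^1 → brown.
±5% tolerance → gold.

white, violet, brown, gold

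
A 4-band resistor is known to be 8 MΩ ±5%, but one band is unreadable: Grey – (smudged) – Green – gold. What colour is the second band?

8000000 Ω = 80 × 10^5.
The second band gives digit 0 of the significand, and 0 is black.

black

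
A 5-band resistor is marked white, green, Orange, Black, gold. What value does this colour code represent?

White → 9 (first significant figure)
Green → 5 (second significant figure)
Orange → 3 (third significant figure)
Black → ×1 multiplier
953 × 1 = 953 Ω

953 Ω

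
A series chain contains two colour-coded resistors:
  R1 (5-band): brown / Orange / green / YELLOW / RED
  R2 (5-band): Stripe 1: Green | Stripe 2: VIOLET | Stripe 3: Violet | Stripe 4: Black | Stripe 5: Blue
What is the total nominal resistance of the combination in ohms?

R1: brown, orange, green → 135; yellow ×10^4 → 1350000 Ω.
R2: green, violet, violet → 577; black ×1 → 577 Ω.
Series: 1350000 + 577 = 1350577 Ω.

1350577 Ω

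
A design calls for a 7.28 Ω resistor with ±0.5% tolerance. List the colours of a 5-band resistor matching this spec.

7.28 Ω = 728 × 10^-2.
7 → violet
2 → red
8 → grey
Multiplier 10^-2 → silver.
±0.5% tolerance → green.

violet, red, grey, silver, green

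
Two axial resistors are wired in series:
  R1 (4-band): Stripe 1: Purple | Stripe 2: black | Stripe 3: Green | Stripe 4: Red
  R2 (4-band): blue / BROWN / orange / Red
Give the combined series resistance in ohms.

R1: violet, black → 70; green ×10^5 → 7000000 Ω.
R2: blue, brown → 61; orange ×10^3 → 61000 Ω.
Series: 7000000 + 61000 = 7061000 Ω.

7061000 Ω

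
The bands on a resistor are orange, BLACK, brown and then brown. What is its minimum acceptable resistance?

297 Ω

Orange → 3 (first significant figure)
Black → 0 (second significant figure)
Brown → ×10 multiplier
Brown → ±1% tolerance
30 × 10 = 300 Ω
Minimum = 300 × (1 − 1/100) = 297 Ω.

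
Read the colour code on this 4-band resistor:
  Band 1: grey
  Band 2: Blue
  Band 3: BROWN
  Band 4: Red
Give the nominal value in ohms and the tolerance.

860 Ω ±2%

Grey → 8 (first significant figure)
Blue → 6 (second significant figure)
Brown → ×10 multiplier
Red → ±2% tolerance
86 × 10 = 860 Ω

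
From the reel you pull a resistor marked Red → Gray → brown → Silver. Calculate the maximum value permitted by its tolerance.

Red → 2 (first significant figure)
Grey → 8 (second significant figure)
Brown → ×10 multiplier
Silver → ±10% tolerance
28 × 10 = 280 Ω
Maximum = 280 × (1 + 10/100) = 308 Ω.

308 Ω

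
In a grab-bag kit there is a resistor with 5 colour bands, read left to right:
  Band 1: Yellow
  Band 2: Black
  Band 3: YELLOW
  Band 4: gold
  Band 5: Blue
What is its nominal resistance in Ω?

40.4 Ω

Yellow → 4 (first significant figure)
Black → 0 (second significant figure)
Yellow → 4 (third significant figure)
Gold → ×0.1 multiplier
404 × 0.1 = 40.4 Ω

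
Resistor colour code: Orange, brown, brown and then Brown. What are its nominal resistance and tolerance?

Orange → 3 (first significant figure)
Brown → 1 (second significant figure)
Brown → ×10 multiplier
Brown → ±1% tolerance
31 × 10 = 310 Ω

310 Ω ±1%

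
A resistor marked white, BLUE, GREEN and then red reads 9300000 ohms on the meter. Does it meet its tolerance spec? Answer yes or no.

White → 9 (first significant figure)
Blue → 6 (second significant figure)
Green → ×10^5 multiplier
Red → ±2% tolerance
96 × 100000 = 9600000 Ω
Allowed range: 9408000 Ω to 9792000 Ω.
9300000 ohms lies outside that range.

no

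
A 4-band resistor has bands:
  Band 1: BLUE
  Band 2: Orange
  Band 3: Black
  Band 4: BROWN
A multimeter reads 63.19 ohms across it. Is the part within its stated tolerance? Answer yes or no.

yes

Blue → 6 (first significant figure)
Orange → 3 (second significant figure)
Black → ×1 multiplier
Brown → ±1% tolerance
63 × 1 = 63 Ω
Allowed range: 62.37 Ω to 63.63 Ω.
63.19 ohms lies inside that range.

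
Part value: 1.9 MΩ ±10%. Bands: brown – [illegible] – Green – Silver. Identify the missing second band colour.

1900000 Ω = 19 × 10^5.
The second band gives digit 9 of the significand, and 9 is white.

white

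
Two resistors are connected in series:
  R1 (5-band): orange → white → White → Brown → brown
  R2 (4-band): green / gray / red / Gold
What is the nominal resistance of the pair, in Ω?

R1: orange, white, white → 399; brown ×10 → 3990 Ω.
R2: green, grey → 58; red ×10^2 → 5800 Ω.
Series: 3990 + 5800 = 9790 Ω.

9790 Ω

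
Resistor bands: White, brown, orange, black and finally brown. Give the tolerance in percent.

±1%

The last band, brown, is the tolerance band.
Brown corresponds to ±1%.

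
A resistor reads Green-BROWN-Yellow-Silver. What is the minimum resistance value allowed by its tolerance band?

Green → 5 (first significant figure)
Brown → 1 (second significant figure)
Yellow → ×10^4 multiplier
Silver → ±10% tolerance
51 × 10000 = 510000 Ω
Minimum = 510000 × (1 − 10/100) = 459000 Ω.

459000 Ω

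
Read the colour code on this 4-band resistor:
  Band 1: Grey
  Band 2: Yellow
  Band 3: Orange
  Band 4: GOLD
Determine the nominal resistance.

84000 Ω

Grey → 8 (first significant figure)
Yellow → 4 (second significant figure)
Orange → ×10^3 multiplier
84 × 1000 = 84000 Ω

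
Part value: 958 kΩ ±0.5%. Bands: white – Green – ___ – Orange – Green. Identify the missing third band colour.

grey

958000 Ω = 958 × 10^3.
The third band gives digit 8 of the significand, and 8 is grey.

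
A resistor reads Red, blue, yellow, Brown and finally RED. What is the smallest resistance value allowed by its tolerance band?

2587.2 Ω

Red → 2 (first significant figure)
Blue → 6 (second significant figure)
Yellow → 4 (third significant figure)
Brown → ×10 multiplier
Red → ±2% tolerance
264 × 10 = 2640 Ω
Smallest = 2640 × (1 − 2/100) = 2587.2 Ω.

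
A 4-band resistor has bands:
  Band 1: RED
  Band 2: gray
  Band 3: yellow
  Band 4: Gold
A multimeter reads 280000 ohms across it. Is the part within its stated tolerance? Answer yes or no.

yes

Red → 2 (first significant figure)
Grey → 8 (second significant figure)
Yellow → ×10^4 multiplier
Gold → ±5% tolerance
28 × 10000 = 280000 Ω
Allowed range: 266000 Ω to 294000 Ω.
280000 ohms lies inside that range.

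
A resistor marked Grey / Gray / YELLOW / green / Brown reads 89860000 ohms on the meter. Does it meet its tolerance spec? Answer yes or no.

Grey → 8 (first significant figure)
Grey → 8 (second significant figure)
Yellow → 4 (third significant figure)
Green → ×10^5 multiplier
Brown → ±1% tolerance
884 × 100000 = 88400000 Ω
Allowed range: 87516000 Ω to 89284000 Ω.
89860000 ohms lies outside that range.

no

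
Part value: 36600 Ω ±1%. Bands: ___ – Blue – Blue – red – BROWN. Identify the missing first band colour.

36600 Ω = 366 × 10^2.
The first band gives digit 3 of the significand, and 3 is orange.

orange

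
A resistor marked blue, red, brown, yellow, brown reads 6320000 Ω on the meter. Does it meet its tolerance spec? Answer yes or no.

Blue → 6 (first significant figure)
Red → 2 (second significant figure)
Brown → 1 (third significant figure)
Yellow → ×10^4 multiplier
Brown → ±1% tolerance
621 × 10000 = 6210000 Ω
Allowed range: 6147900 Ω to 6272100 Ω.
6320000 Ω lies outside that range.

no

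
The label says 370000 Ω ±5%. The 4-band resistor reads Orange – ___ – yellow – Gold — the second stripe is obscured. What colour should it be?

violet

370000 Ω = 37 × 10^4.
The second band gives digit 7 of the significand, and 7 is violet.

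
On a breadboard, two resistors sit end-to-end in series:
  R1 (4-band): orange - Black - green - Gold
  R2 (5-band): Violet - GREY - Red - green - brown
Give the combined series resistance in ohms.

R1: orange, black → 30; green ×10^5 → 3000000 Ω.
R2: violet, grey, red → 782; green ×10^5 → 78200000 Ω.
Series: 3000000 + 78200000 = 81200000 Ω.

81200000 Ω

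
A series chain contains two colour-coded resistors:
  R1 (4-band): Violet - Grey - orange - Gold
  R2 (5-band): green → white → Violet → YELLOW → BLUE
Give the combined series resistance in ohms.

R1: violet, grey → 78; orange ×10^3 → 78000 Ω.
R2: green, white, violet → 597; yellow ×10^4 → 5970000 Ω.
Series: 78000 + 5970000 = 6048000 Ω.

6048000 Ω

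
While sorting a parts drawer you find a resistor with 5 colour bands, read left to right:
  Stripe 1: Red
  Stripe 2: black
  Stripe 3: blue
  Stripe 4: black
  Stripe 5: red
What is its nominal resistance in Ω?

206 Ω

Red → 2 (first significant figure)
Black → 0 (second significant figure)
Blue → 6 (third significant figure)
Black → ×1 multiplier
206 × 1 = 206 Ω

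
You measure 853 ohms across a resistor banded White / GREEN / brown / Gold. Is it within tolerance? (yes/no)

no

White → 9 (first significant figure)
Green → 5 (second significant figure)
Brown → ×10 multiplier
Gold → ±5% tolerance
95 × 10 = 950 Ω
Allowed range: 902.5 Ω to 997.5 Ω.
853 ohms lies outside that range.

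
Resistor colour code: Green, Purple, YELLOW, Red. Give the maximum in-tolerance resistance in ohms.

Green → 5 (first significant figure)
Violet → 7 (second significant figure)
Yellow → ×10^4 multiplier
Red → ±2% tolerance
57 × 10000 = 570000 Ω
Maximum = 570000 × (1 + 2/100) = 581400 Ω.

581400 Ω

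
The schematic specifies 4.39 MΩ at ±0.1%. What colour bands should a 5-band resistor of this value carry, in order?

4390000 Ω = 439 × 10^4.
4 → yellow
3 → orange
9 → white
Multiplier 10^4 → yellow.
±0.1% tolerance → violet.

yellow, orange, white, yellow, violet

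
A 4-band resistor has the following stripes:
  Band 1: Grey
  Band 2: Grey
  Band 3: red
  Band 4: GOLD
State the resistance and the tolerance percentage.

8800 Ω ±5%

Grey → 8 (first significant figure)
Grey → 8 (second significant figure)
Red → ×10^2 multiplier
Gold → ±5% tolerance
88 × 100 = 8800 Ω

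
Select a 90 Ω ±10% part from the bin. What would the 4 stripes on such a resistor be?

90 Ω = 90 × 10^0.
9 → white
0 → black
Multiplier 10^0 → black.
±10% tolerance → silver.

white, black, black, silver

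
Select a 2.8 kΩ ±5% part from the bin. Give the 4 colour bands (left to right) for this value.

red, grey, red, gold

2800 Ω = 28 × 10^2.
2 → red
8 → grey
Multiplier 10^2 → red.
±5% tolerance → gold.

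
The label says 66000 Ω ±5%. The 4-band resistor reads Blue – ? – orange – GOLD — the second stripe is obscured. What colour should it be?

blue

66000 Ω = 66 × 10^3.
The second band gives digit 6 of the significand, and 6 is blue.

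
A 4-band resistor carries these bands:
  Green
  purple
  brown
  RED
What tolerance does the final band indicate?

The last band, red, is the tolerance band.
Red corresponds to ±2%.

±2%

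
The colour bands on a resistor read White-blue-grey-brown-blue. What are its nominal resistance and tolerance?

9680 Ω ±0.25%

White → 9 (first significant figure)
Blue → 6 (second significant figure)
Grey → 8 (third significant figure)
Brown → ×10 multiplier
Blue → ±0.25% tolerance
968 × 10 = 9680 Ω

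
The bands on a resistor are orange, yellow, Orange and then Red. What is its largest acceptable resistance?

Orange → 3 (first significant figure)
Yellow → 4 (second significant figure)
Orange → ×10^3 multiplier
Red → ±2% tolerance
34 × 1000 = 34000 Ω
Largest = 34000 × (1 + 2/100) = 34680 Ω.

34680 Ω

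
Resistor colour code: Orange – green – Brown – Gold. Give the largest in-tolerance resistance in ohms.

Orange → 3 (first significant figure)
Green → 5 (second significant figure)
Brown → ×10 multiplier
Gold → ±5% tolerance
35 × 10 = 350 Ω
Largest = 350 × (1 + 5/100) = 367.5 Ω.

367.5 Ω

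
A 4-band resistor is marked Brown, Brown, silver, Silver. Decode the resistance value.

0.11 Ω

Brown → 1 (first significant figure)
Brown → 1 (second significant figure)
Silver → ×0.01 multiplier
11 × 0.01 = 0.11 Ω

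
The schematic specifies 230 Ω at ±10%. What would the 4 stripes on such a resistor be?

red, orange, brown, silver

230 Ω = 23 × 10^1.
2 → red
3 → orange
Multiplier 10^1 → brown.
±10% tolerance → silver.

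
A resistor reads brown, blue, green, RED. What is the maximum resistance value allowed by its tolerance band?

1632000 Ω

Brown → 1 (first significant figure)
Blue → 6 (second significant figure)
Green → ×10^5 multiplier
Red → ±2% tolerance
16 × 100000 = 1600000 Ω
Maximum = 1600000 × (1 + 2/100) = 1632000 Ω.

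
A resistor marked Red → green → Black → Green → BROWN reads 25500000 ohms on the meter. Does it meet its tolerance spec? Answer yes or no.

no

Red → 2 (first significant figure)
Green → 5 (second significant figure)
Black → 0 (third significant figure)
Green → ×10^5 multiplier
Brown → ±1% tolerance
250 × 100000 = 25000000 Ω
Allowed range: 24750000 Ω to 25250000 Ω.
25500000 ohms lies outside that range.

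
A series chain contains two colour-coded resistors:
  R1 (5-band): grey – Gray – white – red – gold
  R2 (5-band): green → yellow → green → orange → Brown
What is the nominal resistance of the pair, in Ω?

R1: grey, grey, white → 889; red ×10^2 → 88900 Ω.
R2: green, yellow, green → 545; orange ×10^3 → 545000 Ω.
Series: 88900 + 545000 = 633900 Ω.

633900 Ω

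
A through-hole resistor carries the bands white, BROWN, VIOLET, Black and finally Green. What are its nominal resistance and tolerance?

White → 9 (first significant figure)
Brown → 1 (second significant figure)
Violet → 7 (third significant figure)
Black → ×1 multiplier
Green → ±0.5% tolerance
917 × 1 = 917 Ω

917 Ω ±0.5%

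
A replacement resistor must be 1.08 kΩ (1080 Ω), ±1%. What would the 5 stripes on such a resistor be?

brown, black, grey, brown, brown

1080 Ω = 108 × 10^1.
1 → brown
0 → black
8 → grey
Multiplier 10^1 → brown.
±1% tolerance → brown.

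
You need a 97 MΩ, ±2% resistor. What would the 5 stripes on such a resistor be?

white, violet, black, green, red

97000000 Ω = 970 × 10^5.
9 → white
7 → violet
0 → black
Multiplier 10^5 → green.
±2% tolerance → red.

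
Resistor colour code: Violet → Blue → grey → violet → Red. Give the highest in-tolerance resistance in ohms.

7833600000 Ω

Violet → 7 (first significant figure)
Blue → 6 (second significant figure)
Grey → 8 (third significant figure)
Violet → ×10^7 multiplier
Red → ±2% tolerance
768 × 10000000 = 7680000000 Ω
Highest = 7680000000 × (1 + 2/100) = 7833600000 Ω.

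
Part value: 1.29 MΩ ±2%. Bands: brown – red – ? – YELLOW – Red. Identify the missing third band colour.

white

1290000 Ω = 129 × 10^4.
The third band gives digit 9 of the significand, and 9 is white.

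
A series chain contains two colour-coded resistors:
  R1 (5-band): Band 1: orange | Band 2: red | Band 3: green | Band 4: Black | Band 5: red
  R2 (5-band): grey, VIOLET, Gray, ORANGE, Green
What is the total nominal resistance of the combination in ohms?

R1: orange, red, green → 325; black ×1 → 325 Ω.
R2: grey, violet, grey → 878; orange ×10^3 → 878000 Ω.
Series: 325 + 878000 = 878325 Ω.

878325 Ω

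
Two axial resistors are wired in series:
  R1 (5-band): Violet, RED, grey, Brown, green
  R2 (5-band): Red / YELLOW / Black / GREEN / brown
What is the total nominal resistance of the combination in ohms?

24007280 Ω

R1: violet, red, grey → 728; brown ×10 → 7280 Ω.
R2: red, yellow, black → 240; green ×10^5 → 24000000 Ω.
Series: 7280 + 24000000 = 24007280 Ω.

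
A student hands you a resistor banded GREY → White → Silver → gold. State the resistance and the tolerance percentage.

0.89 Ω ±5%

Grey → 8 (first significant figure)
White → 9 (second significant figure)
Silver → ×0.01 multiplier
Gold → ±5% tolerance
89 × 0.01 = 0.89 Ω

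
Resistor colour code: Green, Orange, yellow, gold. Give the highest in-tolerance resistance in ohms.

556500 Ω

Green → 5 (first significant figure)
Orange → 3 (second significant figure)
Yellow → ×10^4 multiplier
Gold → ±5% tolerance
53 × 10000 = 530000 Ω
Highest = 530000 × (1 + 5/100) = 556500 Ω.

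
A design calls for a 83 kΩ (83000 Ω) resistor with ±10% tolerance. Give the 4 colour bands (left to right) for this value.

83000 Ω = 83 × 10^3.
8 → grey
3 → orange
Multiplier 10^3 → orange.
±10% tolerance → silver.

grey, orange, orange, silver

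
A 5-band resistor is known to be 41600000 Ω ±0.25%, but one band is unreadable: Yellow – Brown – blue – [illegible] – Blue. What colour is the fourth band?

41600000 Ω = 416 × 10^5.
The fourth band is the multiplier, 10^5, which is green.

green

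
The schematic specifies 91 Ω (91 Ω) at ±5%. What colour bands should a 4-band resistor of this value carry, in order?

white, brown, black, gold

91 Ω = 91 × 10^0.
9 → white
1 → brown
Multiplier 10^0 → black.
±5% tolerance → gold.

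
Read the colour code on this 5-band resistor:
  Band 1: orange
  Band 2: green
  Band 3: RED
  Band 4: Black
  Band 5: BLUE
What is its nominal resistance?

Orange → 3 (first significant figure)
Green → 5 (second significant figure)
Red → 2 (third significant figure)
Black → ×1 multiplier
352 × 1 = 352 Ω

352 Ω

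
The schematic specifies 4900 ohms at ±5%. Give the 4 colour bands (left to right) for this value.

4900 Ω = 49 × 10^2.
4 → yellow
9 → white
Multiplier 10^2 → red.
±5% tolerance → gold.

yellow, white, red, gold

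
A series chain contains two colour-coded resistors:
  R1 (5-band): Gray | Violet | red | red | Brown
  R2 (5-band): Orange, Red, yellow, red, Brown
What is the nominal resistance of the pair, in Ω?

119600 Ω

R1: grey, violet, red → 872; red ×10^2 → 87200 Ω.
R2: orange, red, yellow → 324; red ×10^2 → 32400 Ω.
Series: 87200 + 32400 = 119600 Ω.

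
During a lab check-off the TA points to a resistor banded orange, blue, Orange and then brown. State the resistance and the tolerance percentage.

36000 Ω ±1%

Orange → 3 (first significant figure)
Blue → 6 (second significant figure)
Orange → ×10^3 multiplier
Brown → ±1% tolerance
36 × 1000 = 36000 Ω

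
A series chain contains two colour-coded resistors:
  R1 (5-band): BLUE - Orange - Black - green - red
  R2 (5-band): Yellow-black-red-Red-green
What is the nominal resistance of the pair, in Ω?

63040200 Ω

R1: blue, orange, black → 630; green ×10^5 → 63000000 Ω.
R2: yellow, black, red → 402; red ×10^2 → 40200 Ω.
Series: 63000000 + 40200 = 63040200 Ω.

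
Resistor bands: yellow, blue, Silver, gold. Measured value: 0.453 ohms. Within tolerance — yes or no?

yes

Yellow → 4 (first significant figure)
Blue → 6 (second significant figure)
Silver → ×0.01 multiplier
Gold → ±5% tolerance
46 × 0.01 = 0.46 Ω
Allowed range: 0.437 Ω to 0.483 Ω.
0.453 ohms lies inside that range.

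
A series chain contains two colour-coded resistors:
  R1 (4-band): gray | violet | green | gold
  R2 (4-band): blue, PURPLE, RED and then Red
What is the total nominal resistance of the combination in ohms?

8706700 Ω

R1: grey, violet → 87; green ×10^5 → 8700000 Ω.
R2: blue, violet → 67; red ×10^2 → 6700 Ω.
Series: 8700000 + 6700 = 8706700 Ω.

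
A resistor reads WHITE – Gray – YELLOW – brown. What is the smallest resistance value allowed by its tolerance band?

970200 Ω

White → 9 (first significant figure)
Grey → 8 (second significant figure)
Yellow → ×10^4 multiplier
Brown → ±1% tolerance
98 × 10000 = 980000 Ω
Smallest = 980000 × (1 − 1/100) = 970200 Ω.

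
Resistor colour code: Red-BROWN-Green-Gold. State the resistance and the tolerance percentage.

Red → 2 (first significant figure)
Brown → 1 (second significant figure)
Green → ×10^5 multiplier
Gold → ±5% tolerance
21 × 100000 = 2100000 Ω

2100000 Ω ±5%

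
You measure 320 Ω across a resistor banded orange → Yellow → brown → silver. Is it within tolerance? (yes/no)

Orange → 3 (first significant figure)
Yellow → 4 (second significant figure)
Brown → ×10 multiplier
Silver → ±10% tolerance
34 × 10 = 340 Ω
Allowed range: 306 Ω to 374 Ω.
320 Ω lies inside that range.

yes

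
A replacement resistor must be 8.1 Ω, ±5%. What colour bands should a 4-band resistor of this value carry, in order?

8.1 Ω = 81 × 10^-1.
8 → grey
1 → brown
Multiplier 10^-1 → gold.
±5% tolerance → gold.

grey, brown, gold, gold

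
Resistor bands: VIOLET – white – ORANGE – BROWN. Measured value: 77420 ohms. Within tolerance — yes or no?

no

Violet → 7 (first significant figure)
White → 9 (second significant figure)
Orange → ×10^3 multiplier
Brown → ±1% tolerance
79 × 1000 = 79000 Ω
Allowed range: 78210 Ω to 79790 Ω.
77420 ohms lies outside that range.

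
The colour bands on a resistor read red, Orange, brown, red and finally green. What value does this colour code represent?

23100 Ω

Red → 2 (first significant figure)
Orange → 3 (second significant figure)
Brown → 1 (third significant figure)
Red → ×10^2 multiplier
231 × 100 = 23100 Ω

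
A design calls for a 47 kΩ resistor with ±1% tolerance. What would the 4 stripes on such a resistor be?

47000 Ω = 47 × 10^3.
4 → yellow
7 → violet
Multiplier 10^3 → orange.
±1% tolerance → brown.

yellow, violet, orange, brown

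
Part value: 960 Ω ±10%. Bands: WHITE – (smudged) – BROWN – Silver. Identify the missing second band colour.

blue

960 Ω = 96 × 10^1.
The second band gives digit 6 of the significand, and 6 is blue.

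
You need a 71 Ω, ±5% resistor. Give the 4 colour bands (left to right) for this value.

71 Ω = 71 × 10^0.
7 → violet
1 → brown
Multiplier 10^0 → black.
±5% tolerance → gold.

violet, brown, black, gold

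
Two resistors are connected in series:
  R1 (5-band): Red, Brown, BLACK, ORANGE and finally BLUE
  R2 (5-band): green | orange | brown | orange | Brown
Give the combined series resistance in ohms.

741000 Ω

R1: red, brown, black → 210; orange ×10^3 → 210000 Ω.
R2: green, orange, brown → 531; orange ×10^3 → 531000 Ω.
Series: 210000 + 531000 = 741000 Ω.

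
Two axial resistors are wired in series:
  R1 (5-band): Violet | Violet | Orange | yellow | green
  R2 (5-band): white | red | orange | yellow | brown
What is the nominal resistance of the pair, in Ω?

16960000 Ω

R1: violet, violet, orange → 773; yellow ×10^4 → 7730000 Ω.
R2: white, red, orange → 923; yellow ×10^4 → 9230000 Ω.
Series: 7730000 + 9230000 = 16960000 Ω.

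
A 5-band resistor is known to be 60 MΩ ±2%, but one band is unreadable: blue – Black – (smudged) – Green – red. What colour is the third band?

60000000 Ω = 600 × 10^5.
The third band gives digit 0 of the significand, and 0 is black.

black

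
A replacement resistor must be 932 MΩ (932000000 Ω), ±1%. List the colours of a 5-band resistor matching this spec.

932000000 Ω = 932 × 10^6.
9 → white
3 → orange
2 → red
Multiplier 10^6 → blue.
±1% tolerance → brown.

white, orange, red, blue, brown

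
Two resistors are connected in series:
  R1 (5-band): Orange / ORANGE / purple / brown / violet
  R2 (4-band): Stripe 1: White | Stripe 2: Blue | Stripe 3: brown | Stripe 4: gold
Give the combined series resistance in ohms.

R1: orange, orange, violet → 337; brown ×10 → 3370 Ω.
R2: white, blue → 96; brown ×10 → 960 Ω.
Series: 3370 + 960 = 4330 Ω.

4330 Ω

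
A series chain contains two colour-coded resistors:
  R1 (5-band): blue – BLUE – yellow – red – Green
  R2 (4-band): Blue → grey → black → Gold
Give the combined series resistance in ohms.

R1: blue, blue, yellow → 664; red ×10^2 → 66400 Ω.
R2: blue, grey → 68; black ×1 → 68 Ω.
Series: 66400 + 68 = 66468 Ω.

66468 Ω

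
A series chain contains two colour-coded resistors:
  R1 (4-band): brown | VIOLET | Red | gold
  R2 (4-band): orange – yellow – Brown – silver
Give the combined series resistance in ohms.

R1: brown, violet → 17; red ×10^2 → 1700 Ω.
R2: orange, yellow → 34; brown ×10 → 340 Ω.
Series: 1700 + 340 = 2040 Ω.

2040 Ω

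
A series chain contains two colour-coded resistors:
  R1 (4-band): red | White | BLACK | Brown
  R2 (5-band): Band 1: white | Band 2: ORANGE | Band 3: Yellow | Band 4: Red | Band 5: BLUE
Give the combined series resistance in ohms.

93429 Ω

R1: red, white → 29; black ×1 → 29 Ω.
R2: white, orange, yellow → 934; red ×10^2 → 93400 Ω.
Series: 29 + 93400 = 93429 Ω.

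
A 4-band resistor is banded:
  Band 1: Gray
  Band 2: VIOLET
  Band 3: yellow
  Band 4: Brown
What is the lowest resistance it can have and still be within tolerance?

Grey → 8 (first significant figure)
Violet → 7 (second significant figure)
Yellow → ×10^4 multiplier
Brown → ±1% tolerance
87 × 10000 = 870000 Ω
Lowest = 870000 × (1 − 1/100) = 861300 Ω.

861300 Ω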